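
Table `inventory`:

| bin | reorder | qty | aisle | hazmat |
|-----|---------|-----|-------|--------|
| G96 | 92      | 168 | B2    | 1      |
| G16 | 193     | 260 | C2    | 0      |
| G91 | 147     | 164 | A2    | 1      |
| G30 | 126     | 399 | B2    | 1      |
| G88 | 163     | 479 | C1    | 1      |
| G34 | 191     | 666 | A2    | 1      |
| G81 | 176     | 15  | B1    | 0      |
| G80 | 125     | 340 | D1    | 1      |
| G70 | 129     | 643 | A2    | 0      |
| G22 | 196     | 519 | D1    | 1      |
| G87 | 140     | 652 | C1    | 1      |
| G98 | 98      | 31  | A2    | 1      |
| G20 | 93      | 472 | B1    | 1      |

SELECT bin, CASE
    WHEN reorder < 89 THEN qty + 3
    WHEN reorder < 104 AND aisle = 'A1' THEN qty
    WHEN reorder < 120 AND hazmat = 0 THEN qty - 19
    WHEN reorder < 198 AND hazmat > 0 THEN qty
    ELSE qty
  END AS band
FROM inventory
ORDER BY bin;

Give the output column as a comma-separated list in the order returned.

260, 472, 519, 399, 666, 643, 340, 15, 652, 479, 164, 168, 31

bin=G16: ELSE → 260
bin=G20: reorder < 198 AND hazmat > 0 → 472
bin=G22: reorder < 198 AND hazmat > 0 → 519
bin=G30: reorder < 198 AND hazmat > 0 → 399
bin=G34: reorder < 198 AND hazmat > 0 → 666
bin=G70: ELSE → 643
bin=G80: reorder < 198 AND hazmat > 0 → 340
bin=G81: ELSE → 15
bin=G87: reorder < 198 AND hazmat > 0 → 652
bin=G88: reorder < 198 AND hazmat > 0 → 479
bin=G91: reorder < 198 AND hazmat > 0 → 164
bin=G96: reorder < 198 AND hazmat > 0 → 168
bin=G98: reorder < 198 AND hazmat > 0 → 31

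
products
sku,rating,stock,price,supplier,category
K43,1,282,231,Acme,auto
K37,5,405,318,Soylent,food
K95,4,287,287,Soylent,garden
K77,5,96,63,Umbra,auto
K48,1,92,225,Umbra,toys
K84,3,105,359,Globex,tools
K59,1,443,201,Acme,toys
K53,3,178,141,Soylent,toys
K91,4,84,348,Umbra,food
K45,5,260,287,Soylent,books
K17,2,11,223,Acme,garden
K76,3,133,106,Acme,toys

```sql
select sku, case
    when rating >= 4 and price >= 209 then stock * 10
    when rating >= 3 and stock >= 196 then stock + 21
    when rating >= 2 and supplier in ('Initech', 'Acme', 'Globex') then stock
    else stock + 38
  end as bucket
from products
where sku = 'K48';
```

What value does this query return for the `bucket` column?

sku = K48: rating=1, stock=92, price=225, supplier=Umbra, category=toys.
rating >= 4 and price >= 209 → false
rating >= 3 and stock >= 196 → false
rating >= 2 and supplier in ('Initech', 'Acme', 'Globex') → false
No prior WHEN matched → ELSE → 130

130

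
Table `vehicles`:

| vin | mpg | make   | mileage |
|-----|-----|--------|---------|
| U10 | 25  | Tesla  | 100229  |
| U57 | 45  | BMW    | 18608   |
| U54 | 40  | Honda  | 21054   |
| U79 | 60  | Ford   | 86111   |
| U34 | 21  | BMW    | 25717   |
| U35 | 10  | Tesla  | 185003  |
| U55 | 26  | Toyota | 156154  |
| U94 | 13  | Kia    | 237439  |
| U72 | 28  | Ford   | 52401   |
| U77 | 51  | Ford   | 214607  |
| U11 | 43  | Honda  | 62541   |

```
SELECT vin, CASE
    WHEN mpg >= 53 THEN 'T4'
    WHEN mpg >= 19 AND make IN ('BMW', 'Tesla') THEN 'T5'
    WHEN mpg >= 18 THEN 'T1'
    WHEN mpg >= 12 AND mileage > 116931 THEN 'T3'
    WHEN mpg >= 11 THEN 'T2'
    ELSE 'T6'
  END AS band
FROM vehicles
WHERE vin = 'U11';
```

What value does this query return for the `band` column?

T1

vin = U11: mpg=43, make=Honda, mileage=62541.
mpg >= 53 → false
mpg >= 19 AND make IN ('BMW', 'Tesla') → false
mpg >= 18 → true → T1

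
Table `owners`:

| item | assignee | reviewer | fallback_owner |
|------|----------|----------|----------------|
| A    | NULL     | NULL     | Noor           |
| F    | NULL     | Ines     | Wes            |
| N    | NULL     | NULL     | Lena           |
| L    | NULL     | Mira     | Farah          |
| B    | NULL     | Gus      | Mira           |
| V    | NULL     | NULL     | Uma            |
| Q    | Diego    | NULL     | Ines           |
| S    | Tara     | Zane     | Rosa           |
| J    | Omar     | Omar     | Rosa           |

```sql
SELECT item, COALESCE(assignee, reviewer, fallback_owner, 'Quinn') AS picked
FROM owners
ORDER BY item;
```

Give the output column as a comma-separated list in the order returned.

item=A: assignee=NULL, reviewer=NULL, fallback_owner=Noor → Noor
item=B: assignee=NULL, reviewer=Gus → Gus
item=F: assignee=NULL, reviewer=Ines → Ines
item=J: assignee=Omar → Omar
item=L: assignee=NULL, reviewer=Mira → Mira
item=N: assignee=NULL, reviewer=NULL, fallback_owner=Lena → Lena
item=Q: assignee=Diego → Diego
item=S: assignee=Tara → Tara
item=V: assignee=NULL, reviewer=NULL, fallback_owner=Uma → Uma

Noor, Gus, Ines, Omar, Mira, Lena, Diego, Tara, Uma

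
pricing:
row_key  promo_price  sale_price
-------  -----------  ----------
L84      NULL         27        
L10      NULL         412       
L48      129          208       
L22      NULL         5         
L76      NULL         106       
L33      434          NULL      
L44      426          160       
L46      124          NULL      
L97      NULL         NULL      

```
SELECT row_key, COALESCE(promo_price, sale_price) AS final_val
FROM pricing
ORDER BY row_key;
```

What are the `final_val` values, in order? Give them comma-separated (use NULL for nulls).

row_key=L10: promo_price=NULL, sale_price=412 → 412
row_key=L22: promo_price=NULL, sale_price=5 → 5
row_key=L33: promo_price=434 → 434
row_key=L44: promo_price=426 → 426
row_key=L46: promo_price=124 → 124
row_key=L48: promo_price=129 → 129
row_key=L76: promo_price=NULL, sale_price=106 → 106
row_key=L84: promo_price=NULL, sale_price=27 → 27
row_key=L97: promo_price=NULL, sale_price=NULL (all NULL) → NULL

412, 5, 434, 426, 124, 129, 106, 27, NULL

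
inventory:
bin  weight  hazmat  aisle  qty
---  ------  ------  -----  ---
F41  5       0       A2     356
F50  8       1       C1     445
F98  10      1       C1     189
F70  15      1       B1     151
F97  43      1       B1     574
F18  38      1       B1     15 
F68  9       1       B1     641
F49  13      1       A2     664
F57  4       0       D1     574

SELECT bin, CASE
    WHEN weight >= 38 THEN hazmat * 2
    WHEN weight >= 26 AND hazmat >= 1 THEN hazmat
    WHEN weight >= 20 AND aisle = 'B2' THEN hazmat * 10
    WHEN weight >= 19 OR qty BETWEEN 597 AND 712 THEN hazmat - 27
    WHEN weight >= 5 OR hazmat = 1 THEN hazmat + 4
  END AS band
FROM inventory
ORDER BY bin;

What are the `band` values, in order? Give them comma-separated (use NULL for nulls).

bin=F18: weight >= 38 → 2
bin=F41: weight >= 5 OR hazmat = 1 → 4
bin=F49: weight >= 19 OR qty BETWEEN 597 AND 712 → -26
bin=F50: weight >= 5 OR hazmat = 1 → 5
bin=F57: (no match → NULL) → NULL
bin=F68: weight >= 19 OR qty BETWEEN 597 AND 712 → -26
bin=F70: weight >= 5 OR hazmat = 1 → 5
bin=F97: weight >= 38 → 2
bin=F98: weight >= 5 OR hazmat = 1 → 5

2, 4, -26, 5, NULL, -26, 5, 2, 5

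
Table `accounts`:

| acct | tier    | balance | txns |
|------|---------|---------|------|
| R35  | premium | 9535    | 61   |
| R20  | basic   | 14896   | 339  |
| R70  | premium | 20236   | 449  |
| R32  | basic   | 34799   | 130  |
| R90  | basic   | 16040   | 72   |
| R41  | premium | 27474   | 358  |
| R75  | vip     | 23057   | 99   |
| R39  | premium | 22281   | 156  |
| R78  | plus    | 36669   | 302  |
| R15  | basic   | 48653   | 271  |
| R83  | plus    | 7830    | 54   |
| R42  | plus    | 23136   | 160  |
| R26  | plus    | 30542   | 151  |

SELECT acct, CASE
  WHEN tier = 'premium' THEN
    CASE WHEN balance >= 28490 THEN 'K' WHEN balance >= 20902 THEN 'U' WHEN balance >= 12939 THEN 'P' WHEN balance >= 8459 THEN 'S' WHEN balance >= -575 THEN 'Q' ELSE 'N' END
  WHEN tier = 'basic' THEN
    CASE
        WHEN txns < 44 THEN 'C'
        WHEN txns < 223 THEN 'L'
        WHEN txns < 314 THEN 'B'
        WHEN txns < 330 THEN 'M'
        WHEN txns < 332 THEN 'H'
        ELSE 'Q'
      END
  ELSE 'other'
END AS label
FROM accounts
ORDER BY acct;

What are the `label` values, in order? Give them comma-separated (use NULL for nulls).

B, Q, other, L, S, U, U, other, P, other, other, other, L

acct=R15: tier='basic' → inner[txns < 314] → B
acct=R20: tier='basic' → inner[ELSE] → Q
acct=R26: tier='plus' → outer ELSE → other
acct=R32: tier='basic' → inner[txns < 223] → L
acct=R35: tier='premium' → inner[balance >= 8459] → S
acct=R39: tier='premium' → inner[balance >= 20902] → U
acct=R41: tier='premium' → inner[balance >= 20902] → U
acct=R42: tier='plus' → outer ELSE → other
acct=R70: tier='premium' → inner[balance >= 12939] → P
acct=R75: tier='vip' → outer ELSE → other
acct=R78: tier='plus' → outer ELSE → other
acct=R83: tier='plus' → outer ELSE → other
acct=R90: tier='basic' → inner[txns < 223] → L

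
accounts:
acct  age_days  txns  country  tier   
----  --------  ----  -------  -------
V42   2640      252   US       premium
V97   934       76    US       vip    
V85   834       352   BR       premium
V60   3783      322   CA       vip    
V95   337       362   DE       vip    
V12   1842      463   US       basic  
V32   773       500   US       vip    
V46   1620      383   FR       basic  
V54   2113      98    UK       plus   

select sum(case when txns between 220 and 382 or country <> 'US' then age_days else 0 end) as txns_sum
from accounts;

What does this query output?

11327

acct=V42: ✓ → 2640
acct=V97: ✗
acct=V85: ✓ → 834
acct=V60: ✓ → 3783
acct=V95: ✓ → 337
acct=V12: ✗
acct=V32: ✗
acct=V46: ✓ → 1620
acct=V54: ✓ → 2113
txns_sum = 2640 + 834 + 3783 + 337 + 1620 + 2113 = 11327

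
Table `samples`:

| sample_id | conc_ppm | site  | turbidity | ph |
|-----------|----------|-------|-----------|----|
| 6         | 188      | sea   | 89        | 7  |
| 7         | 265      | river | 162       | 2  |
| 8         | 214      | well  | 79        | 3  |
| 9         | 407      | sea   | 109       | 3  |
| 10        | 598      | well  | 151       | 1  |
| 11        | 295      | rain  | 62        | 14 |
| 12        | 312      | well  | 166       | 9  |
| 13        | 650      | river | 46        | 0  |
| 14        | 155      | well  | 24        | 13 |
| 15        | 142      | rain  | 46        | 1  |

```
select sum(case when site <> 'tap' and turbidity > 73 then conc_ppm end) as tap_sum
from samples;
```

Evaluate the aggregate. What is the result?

1984

sample_id=6: ✓ → 188
sample_id=7: ✓ → 265
sample_id=8: ✓ → 214
sample_id=9: ✓ → 407
sample_id=10: ✓ → 598
sample_id=11: ✗
sample_id=12: ✓ → 312
sample_id=13: ✗
sample_id=14: ✗
sample_id=15: ✗
tap_sum = 188 + 265 + 214 + 407 + 598 + 312 = 1984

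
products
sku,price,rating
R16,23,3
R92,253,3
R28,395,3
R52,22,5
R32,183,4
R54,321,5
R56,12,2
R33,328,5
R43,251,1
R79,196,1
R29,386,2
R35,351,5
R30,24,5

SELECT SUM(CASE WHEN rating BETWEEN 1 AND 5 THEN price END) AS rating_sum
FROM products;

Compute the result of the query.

sku=R16: ✓ → 23
sku=R92: ✓ → 253
sku=R28: ✓ → 395
sku=R52: ✓ → 22
sku=R32: ✓ → 183
sku=R54: ✓ → 321
sku=R56: ✓ → 12
sku=R33: ✓ → 328
sku=R43: ✓ → 251
sku=R79: ✓ → 196
sku=R29: ✓ → 386
sku=R35: ✓ → 351
sku=R30: ✓ → 24
rating_sum = 23 + 253 + 395 + 22 + 183 + 321 + 12 + 328 + 251 + 196 + 386 + 351 + 24 = 2745

2745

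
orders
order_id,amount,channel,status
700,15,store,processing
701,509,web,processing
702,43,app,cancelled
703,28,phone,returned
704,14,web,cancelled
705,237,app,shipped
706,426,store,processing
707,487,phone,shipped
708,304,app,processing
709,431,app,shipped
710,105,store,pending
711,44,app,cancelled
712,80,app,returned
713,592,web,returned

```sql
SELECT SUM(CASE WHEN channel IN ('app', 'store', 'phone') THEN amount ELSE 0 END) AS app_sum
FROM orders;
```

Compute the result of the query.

2200

order_id=700: ✓ → 15
order_id=701: ✗
order_id=702: ✓ → 43
order_id=703: ✓ → 28
order_id=704: ✗
order_id=705: ✓ → 237
order_id=706: ✓ → 426
order_id=707: ✓ → 487
order_id=708: ✓ → 304
order_id=709: ✓ → 431
order_id=710: ✓ → 105
order_id=711: ✓ → 44
order_id=712: ✓ → 80
order_id=713: ✗
app_sum = 15 + 43 + 28 + 237 + 426 + 487 + 304 + 431 + 105 + 44 + 80 = 2200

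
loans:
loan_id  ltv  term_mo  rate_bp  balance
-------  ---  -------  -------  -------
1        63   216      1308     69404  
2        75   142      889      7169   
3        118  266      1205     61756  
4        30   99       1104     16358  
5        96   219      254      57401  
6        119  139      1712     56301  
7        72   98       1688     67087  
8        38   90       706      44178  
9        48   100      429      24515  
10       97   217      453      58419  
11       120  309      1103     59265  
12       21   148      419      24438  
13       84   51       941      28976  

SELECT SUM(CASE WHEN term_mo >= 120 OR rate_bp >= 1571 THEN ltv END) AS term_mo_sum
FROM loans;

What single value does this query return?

loan_id=1: ✓ → 63
loan_id=2: ✓ → 75
loan_id=3: ✓ → 118
loan_id=4: ✗
loan_id=5: ✓ → 96
loan_id=6: ✓ → 119
loan_id=7: ✓ → 72
loan_id=8: ✗
loan_id=9: ✗
loan_id=10: ✓ → 97
loan_id=11: ✓ → 120
loan_id=12: ✓ → 21
loan_id=13: ✗
term_mo_sum = 63 + 75 + 118 + 96 + 119 + 72 + 97 + 120 + 21 = 781

781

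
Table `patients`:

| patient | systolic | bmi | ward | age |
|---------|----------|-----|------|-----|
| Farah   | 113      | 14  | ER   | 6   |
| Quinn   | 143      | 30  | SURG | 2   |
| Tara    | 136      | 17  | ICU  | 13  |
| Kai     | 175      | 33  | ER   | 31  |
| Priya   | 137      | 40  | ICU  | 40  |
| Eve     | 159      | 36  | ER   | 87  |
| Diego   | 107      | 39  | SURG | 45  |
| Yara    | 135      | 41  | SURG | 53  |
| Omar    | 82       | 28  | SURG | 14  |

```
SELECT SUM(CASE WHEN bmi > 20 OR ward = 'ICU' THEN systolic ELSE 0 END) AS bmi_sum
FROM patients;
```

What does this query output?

patient=Farah: ✗
patient=Quinn: ✓ → 143
patient=Tara: ✓ → 136
patient=Kai: ✓ → 175
patient=Priya: ✓ → 137
patient=Eve: ✓ → 159
patient=Diego: ✓ → 107
patient=Yara: ✓ → 135
patient=Omar: ✓ → 82
bmi_sum = 143 + 136 + 175 + 137 + 159 + 107 + 135 + 82 = 1074

1074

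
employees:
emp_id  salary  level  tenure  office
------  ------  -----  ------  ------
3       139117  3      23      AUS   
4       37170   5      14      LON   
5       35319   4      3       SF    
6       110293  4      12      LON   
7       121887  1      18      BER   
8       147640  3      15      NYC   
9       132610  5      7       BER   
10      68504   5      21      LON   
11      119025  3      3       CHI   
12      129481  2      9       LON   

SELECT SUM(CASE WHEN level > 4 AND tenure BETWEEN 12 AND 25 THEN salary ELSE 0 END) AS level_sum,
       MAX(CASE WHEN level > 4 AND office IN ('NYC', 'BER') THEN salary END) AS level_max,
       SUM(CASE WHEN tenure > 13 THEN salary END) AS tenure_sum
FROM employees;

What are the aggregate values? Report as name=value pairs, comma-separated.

level_sum=105674, level_max=132610, tenure_sum=514318

[level_sum: level > 4 AND tenure BETWEEN 12 AND 25]
emp_id=3: ✗
emp_id=4: ✓ → 37170
emp_id=5: ✗
emp_id=6: ✗
emp_id=7: ✗
emp_id=8: ✗
emp_id=9: ✗
emp_id=10: ✓ → 68504
emp_id=11: ✗
emp_id=12: ✗
level_sum = 37170 + 68504 = 105674
—
[level_max: level > 4 AND office IN ('NYC', 'BER')]
emp_id=3: ✗
emp_id=4: ✗
emp_id=5: ✗
emp_id=6: ✗
emp_id=7: ✗
emp_id=8: ✗
emp_id=9: ✓ → 132610
emp_id=10: ✗
emp_id=11: ✗
emp_id=12: ✗
level_max = MAX(132610) = 132610
—
[tenure_sum: tenure > 13]
emp_id=3: ✓ → 139117
emp_id=4: ✓ → 37170
emp_id=5: ✗
emp_id=6: ✗
emp_id=7: ✓ → 121887
emp_id=8: ✓ → 147640
emp_id=9: ✗
emp_id=10: ✓ → 68504
emp_id=11: ✗
emp_id=12: ✗
tenure_sum = 139117 + 37170 + 121887 + 147640 + 68504 = 514318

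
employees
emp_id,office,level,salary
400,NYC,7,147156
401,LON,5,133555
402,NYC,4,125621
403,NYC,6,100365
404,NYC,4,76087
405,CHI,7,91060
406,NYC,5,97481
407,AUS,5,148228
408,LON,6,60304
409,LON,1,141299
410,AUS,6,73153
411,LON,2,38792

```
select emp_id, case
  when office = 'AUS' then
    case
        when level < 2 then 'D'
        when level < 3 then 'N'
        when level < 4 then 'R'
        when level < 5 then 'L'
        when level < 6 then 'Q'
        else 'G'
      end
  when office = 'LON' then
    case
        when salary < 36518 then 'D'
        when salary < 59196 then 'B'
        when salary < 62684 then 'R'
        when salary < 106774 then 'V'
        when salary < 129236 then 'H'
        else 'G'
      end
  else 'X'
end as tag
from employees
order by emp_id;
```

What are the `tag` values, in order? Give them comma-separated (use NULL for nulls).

emp_id=400: office='NYC' → outer ELSE → X
emp_id=401: office='LON' → inner[ELSE] → G
emp_id=402: office='NYC' → outer ELSE → X
emp_id=403: office='NYC' → outer ELSE → X
emp_id=404: office='NYC' → outer ELSE → X
emp_id=405: office='CHI' → outer ELSE → X
emp_id=406: office='NYC' → outer ELSE → X
emp_id=407: office='AUS' → inner[level < 6] → Q
emp_id=408: office='LON' → inner[salary < 62684] → R
emp_id=409: office='LON' → inner[ELSE] → G
emp_id=410: office='AUS' → inner[ELSE] → G
emp_id=411: office='LON' → inner[salary < 59196] → B

X, G, X, X, X, X, X, Q, R, G, G, B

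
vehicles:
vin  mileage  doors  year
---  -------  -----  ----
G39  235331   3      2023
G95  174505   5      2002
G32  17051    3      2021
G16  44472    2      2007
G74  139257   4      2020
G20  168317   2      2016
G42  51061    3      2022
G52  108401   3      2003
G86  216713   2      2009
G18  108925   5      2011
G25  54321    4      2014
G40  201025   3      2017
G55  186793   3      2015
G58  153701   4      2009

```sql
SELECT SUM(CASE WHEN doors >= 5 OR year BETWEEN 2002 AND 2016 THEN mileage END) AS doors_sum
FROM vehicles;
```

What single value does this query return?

vin=G39: ✗
vin=G95: ✓ → 174505
vin=G32: ✗
vin=G16: ✓ → 44472
vin=G74: ✗
vin=G20: ✓ → 168317
vin=G42: ✗
vin=G52: ✓ → 108401
vin=G86: ✓ → 216713
vin=G18: ✓ → 108925
vin=G25: ✓ → 54321
vin=G40: ✗
vin=G55: ✓ → 186793
vin=G58: ✓ → 153701
doors_sum = 174505 + 44472 + 168317 + 108401 + 216713 + 108925 + 54321 + 186793 + 153701 = 1216148

1216148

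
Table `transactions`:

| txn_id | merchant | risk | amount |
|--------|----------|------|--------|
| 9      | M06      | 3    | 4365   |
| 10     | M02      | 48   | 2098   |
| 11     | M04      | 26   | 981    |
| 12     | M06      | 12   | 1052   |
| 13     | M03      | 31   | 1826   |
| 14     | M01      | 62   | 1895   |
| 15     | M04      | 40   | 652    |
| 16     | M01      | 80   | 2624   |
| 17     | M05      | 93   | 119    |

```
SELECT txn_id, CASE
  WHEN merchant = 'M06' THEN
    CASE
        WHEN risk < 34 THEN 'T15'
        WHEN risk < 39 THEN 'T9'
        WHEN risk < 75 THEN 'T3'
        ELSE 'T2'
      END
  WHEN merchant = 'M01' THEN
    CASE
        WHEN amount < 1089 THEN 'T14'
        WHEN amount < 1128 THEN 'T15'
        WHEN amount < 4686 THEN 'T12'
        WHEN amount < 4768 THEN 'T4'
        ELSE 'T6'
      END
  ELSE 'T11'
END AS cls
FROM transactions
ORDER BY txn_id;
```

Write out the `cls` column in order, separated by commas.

T15, T11, T11, T15, T11, T12, T11, T12, T11

txn_id=9: merchant='M06' → inner[risk < 34] → T15
txn_id=10: merchant='M02' → outer ELSE → T11
txn_id=11: merchant='M04' → outer ELSE → T11
txn_id=12: merchant='M06' → inner[risk < 34] → T15
txn_id=13: merchant='M03' → outer ELSE → T11
txn_id=14: merchant='M01' → inner[amount < 4686] → T12
txn_id=15: merchant='M04' → outer ELSE → T11
txn_id=16: merchant='M01' → inner[amount < 4686] → T12
txn_id=17: merchant='M05' → outer ELSE → T11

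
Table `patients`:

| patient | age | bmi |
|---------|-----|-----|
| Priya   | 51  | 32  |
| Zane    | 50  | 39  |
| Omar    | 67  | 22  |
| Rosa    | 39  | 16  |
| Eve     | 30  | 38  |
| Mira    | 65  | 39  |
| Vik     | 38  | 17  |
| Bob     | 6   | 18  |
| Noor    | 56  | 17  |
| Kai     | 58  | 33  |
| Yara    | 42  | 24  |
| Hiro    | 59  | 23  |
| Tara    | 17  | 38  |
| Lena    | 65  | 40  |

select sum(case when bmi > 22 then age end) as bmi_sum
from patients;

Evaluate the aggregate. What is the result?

437

patient=Priya: ✓ → 51
patient=Zane: ✓ → 50
patient=Omar: ✗
patient=Rosa: ✗
patient=Eve: ✓ → 30
patient=Mira: ✓ → 65
patient=Vik: ✗
patient=Bob: ✗
patient=Noor: ✗
patient=Kai: ✓ → 58
patient=Yara: ✓ → 42
patient=Hiro: ✓ → 59
patient=Tara: ✓ → 17
patient=Lena: ✓ → 65
bmi_sum = 51 + 50 + 30 + 65 + 58 + 42 + 59 + 17 + 65 = 437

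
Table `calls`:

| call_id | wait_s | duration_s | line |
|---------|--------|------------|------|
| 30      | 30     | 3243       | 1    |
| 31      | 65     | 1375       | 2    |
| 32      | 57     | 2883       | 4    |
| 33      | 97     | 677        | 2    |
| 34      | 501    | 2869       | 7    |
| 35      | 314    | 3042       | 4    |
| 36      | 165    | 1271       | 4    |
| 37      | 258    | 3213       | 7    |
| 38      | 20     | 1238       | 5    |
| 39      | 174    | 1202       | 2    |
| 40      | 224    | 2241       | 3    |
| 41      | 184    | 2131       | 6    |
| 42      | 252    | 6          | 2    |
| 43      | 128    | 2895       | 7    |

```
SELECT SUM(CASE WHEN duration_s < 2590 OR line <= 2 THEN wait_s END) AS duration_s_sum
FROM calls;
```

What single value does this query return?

call_id=30: ✓ → 30
call_id=31: ✓ → 65
call_id=32: ✗
call_id=33: ✓ → 97
call_id=34: ✗
call_id=35: ✗
call_id=36: ✓ → 165
call_id=37: ✗
call_id=38: ✓ → 20
call_id=39: ✓ → 174
call_id=40: ✓ → 224
call_id=41: ✓ → 184
call_id=42: ✓ → 252
call_id=43: ✗
duration_s_sum = 30 + 65 + 97 + 165 + 20 + 174 + 224 + 184 + 252 = 1211

1211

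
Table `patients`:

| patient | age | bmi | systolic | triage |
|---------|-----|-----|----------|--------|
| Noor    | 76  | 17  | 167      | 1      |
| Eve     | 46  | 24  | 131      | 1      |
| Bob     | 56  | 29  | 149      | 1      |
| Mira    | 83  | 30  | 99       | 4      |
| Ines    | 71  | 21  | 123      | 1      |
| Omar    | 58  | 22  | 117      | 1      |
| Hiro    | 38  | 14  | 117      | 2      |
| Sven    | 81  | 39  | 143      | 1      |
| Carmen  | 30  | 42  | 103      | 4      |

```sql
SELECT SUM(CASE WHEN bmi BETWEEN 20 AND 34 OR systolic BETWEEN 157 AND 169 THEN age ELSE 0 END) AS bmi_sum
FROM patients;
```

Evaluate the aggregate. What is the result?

patient=Noor: ✓ → 76
patient=Eve: ✓ → 46
patient=Bob: ✓ → 56
patient=Mira: ✓ → 83
patient=Ines: ✓ → 71
patient=Omar: ✓ → 58
patient=Hiro: ✗
patient=Sven: ✗
patient=Carmen: ✗
bmi_sum = 76 + 46 + 56 + 83 + 71 + 58 = 390

390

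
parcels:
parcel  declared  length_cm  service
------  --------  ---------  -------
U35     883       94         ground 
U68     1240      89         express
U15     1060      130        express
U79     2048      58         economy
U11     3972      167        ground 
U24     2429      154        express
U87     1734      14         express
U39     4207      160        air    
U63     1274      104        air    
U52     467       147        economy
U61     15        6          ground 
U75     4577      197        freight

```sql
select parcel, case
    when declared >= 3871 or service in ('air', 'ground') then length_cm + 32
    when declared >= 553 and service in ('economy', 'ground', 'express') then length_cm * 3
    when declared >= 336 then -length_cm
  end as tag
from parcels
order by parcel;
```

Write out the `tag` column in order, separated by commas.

199, 390, 462, 126, 192, -147, 38, 136, 267, 229, 174, 42

parcel=U11: declared >= 3871 or service in ('air', 'ground') → 199
parcel=U15: declared >= 553 and service in ('economy', 'ground', 'express') → 390
parcel=U24: declared >= 553 and service in ('economy', 'ground', 'express') → 462
parcel=U35: declared >= 3871 or service in ('air', 'ground') → 126
parcel=U39: declared >= 3871 or service in ('air', 'ground') → 192
parcel=U52: declared >= 336 → -147
parcel=U61: declared >= 3871 or service in ('air', 'ground') → 38
parcel=U63: declared >= 3871 or service in ('air', 'ground') → 136
parcel=U68: declared >= 553 and service in ('economy', 'ground', 'express') → 267
parcel=U75: declared >= 3871 or service in ('air', 'ground') → 229
parcel=U79: declared >= 553 and service in ('economy', 'ground', 'express') → 174
parcel=U87: declared >= 553 and service in ('economy', 'ground', 'express') → 42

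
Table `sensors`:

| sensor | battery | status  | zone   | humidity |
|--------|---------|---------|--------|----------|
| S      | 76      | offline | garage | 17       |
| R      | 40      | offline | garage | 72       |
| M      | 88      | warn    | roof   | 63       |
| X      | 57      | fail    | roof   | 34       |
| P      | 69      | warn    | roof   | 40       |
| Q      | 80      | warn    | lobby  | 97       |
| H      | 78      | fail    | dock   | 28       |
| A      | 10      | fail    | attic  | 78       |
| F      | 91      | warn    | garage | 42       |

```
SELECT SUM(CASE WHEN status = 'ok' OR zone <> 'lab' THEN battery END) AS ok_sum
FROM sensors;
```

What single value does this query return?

sensor=S: ✓ → 76
sensor=R: ✓ → 40
sensor=M: ✓ → 88
sensor=X: ✓ → 57
sensor=P: ✓ → 69
sensor=Q: ✓ → 80
sensor=H: ✓ → 78
sensor=A: ✓ → 10
sensor=F: ✓ → 91
ok_sum = 76 + 40 + 88 + 57 + 69 + 80 + 78 + 10 + 91 = 589

589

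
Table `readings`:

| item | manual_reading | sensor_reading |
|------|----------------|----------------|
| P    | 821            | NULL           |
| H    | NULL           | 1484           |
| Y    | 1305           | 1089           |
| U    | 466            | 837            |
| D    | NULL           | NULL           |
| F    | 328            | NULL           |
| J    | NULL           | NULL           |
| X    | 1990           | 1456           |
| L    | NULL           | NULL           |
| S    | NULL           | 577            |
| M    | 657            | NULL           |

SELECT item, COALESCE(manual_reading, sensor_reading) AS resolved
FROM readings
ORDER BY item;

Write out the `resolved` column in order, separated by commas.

item=D: manual_reading=NULL, sensor_reading=NULL (all NULL) → NULL
item=F: manual_reading=328 → 328
item=H: manual_reading=NULL, sensor_reading=1484 → 1484
item=J: manual_reading=NULL, sensor_reading=NULL (all NULL) → NULL
item=L: manual_reading=NULL, sensor_reading=NULL (all NULL) → NULL
item=M: manual_reading=657 → 657
item=P: manual_reading=821 → 821
item=S: manual_reading=NULL, sensor_reading=577 → 577
item=U: manual_reading=466 → 466
item=X: manual_reading=1990 → 1990
item=Y: manual_reading=1305 → 1305

NULL, 328, 1484, NULL, NULL, 657, 821, 577, 466, 1990, 1305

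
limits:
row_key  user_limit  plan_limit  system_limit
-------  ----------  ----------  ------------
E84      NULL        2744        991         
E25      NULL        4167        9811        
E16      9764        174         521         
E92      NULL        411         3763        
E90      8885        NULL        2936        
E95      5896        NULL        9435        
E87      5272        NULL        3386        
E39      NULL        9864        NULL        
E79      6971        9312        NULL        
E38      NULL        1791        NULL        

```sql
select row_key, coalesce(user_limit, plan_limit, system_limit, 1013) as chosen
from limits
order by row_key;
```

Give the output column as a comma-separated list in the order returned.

9764, 4167, 1791, 9864, 6971, 2744, 5272, 8885, 411, 5896

row_key=E16: user_limit=9764 → 9764
row_key=E25: user_limit=NULL, plan_limit=4167 → 4167
row_key=E38: user_limit=NULL, plan_limit=1791 → 1791
row_key=E39: user_limit=NULL, plan_limit=9864 → 9864
row_key=E79: user_limit=6971 → 6971
row_key=E84: user_limit=NULL, plan_limit=2744 → 2744
row_key=E87: user_limit=5272 → 5272
row_key=E90: user_limit=8885 → 8885
row_key=E92: user_limit=NULL, plan_limit=411 → 411
row_key=E95: user_limit=5896 → 5896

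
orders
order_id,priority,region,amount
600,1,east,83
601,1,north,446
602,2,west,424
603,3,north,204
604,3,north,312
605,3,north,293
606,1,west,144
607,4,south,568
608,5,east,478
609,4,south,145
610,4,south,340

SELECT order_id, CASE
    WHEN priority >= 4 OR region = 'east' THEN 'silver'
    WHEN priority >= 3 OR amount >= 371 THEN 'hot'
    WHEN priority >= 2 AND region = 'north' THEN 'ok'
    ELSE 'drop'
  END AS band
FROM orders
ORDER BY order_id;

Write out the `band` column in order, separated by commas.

silver, hot, hot, hot, hot, hot, drop, silver, silver, silver, silver

order_id=600: priority >= 4 OR region = 'east' → silver
order_id=601: priority >= 3 OR amount >= 371 → hot
order_id=602: priority >= 3 OR amount >= 371 → hot
order_id=603: priority >= 3 OR amount >= 371 → hot
order_id=604: priority >= 3 OR amount >= 371 → hot
order_id=605: priority >= 3 OR amount >= 371 → hot
order_id=606: ELSE → drop
order_id=607: priority >= 4 OR region = 'east' → silver
order_id=608: priority >= 4 OR region = 'east' → silver
order_id=609: priority >= 4 OR region = 'east' → silver
order_id=610: priority >= 4 OR region = 'east' → silver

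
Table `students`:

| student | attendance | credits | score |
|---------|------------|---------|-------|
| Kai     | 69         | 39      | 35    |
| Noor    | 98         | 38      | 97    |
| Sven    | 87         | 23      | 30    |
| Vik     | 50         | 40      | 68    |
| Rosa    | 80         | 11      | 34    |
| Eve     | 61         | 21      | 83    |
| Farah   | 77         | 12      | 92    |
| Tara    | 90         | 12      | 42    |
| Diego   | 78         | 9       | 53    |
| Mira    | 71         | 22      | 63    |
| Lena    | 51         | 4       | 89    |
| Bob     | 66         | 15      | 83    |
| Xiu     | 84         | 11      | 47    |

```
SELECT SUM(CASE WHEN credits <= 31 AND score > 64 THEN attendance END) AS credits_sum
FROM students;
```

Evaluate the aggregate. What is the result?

255

student=Kai: ✗
student=Noor: ✗
student=Sven: ✗
student=Vik: ✗
student=Rosa: ✗
student=Eve: ✓ → 61
student=Farah: ✓ → 77
student=Tara: ✗
student=Diego: ✗
student=Mira: ✗
student=Lena: ✓ → 51
student=Bob: ✓ → 66
student=Xiu: ✗
credits_sum = 61 + 77 + 51 + 66 = 255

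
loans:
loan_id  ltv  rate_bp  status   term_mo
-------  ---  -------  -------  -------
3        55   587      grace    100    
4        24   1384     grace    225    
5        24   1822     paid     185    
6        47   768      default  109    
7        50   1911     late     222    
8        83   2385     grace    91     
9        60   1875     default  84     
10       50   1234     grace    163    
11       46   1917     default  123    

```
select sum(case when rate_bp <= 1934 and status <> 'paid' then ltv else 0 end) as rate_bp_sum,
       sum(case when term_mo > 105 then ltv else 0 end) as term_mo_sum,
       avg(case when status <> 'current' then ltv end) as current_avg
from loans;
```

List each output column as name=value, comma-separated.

[rate_bp_sum: rate_bp <= 1934 and status <> 'paid']
loan_id=3: ✓ → 55
loan_id=4: ✓ → 24
loan_id=5: ✗
loan_id=6: ✓ → 47
loan_id=7: ✓ → 50
loan_id=8: ✗
loan_id=9: ✓ → 60
loan_id=10: ✓ → 50
loan_id=11: ✓ → 46
rate_bp_sum = 55 + 24 + 47 + 50 + 60 + 50 + 46 = 332
—
[term_mo_sum: term_mo > 105]
loan_id=3: ✗
loan_id=4: ✓ → 24
loan_id=5: ✓ → 24
loan_id=6: ✓ → 47
loan_id=7: ✓ → 50
loan_id=8: ✗
loan_id=9: ✗
loan_id=10: ✓ → 50
loan_id=11: ✓ → 46
term_mo_sum = 24 + 24 + 47 + 50 + 50 + 46 = 241
—
[current_avg: status <> 'current']
loan_id=3: ✓ → 55
loan_id=4: ✓ → 24
loan_id=5: ✓ → 24
loan_id=6: ✓ → 47
loan_id=7: ✓ → 50
loan_id=8: ✓ → 83
loan_id=9: ✓ → 60
loan_id=10: ✓ → 50
loan_id=11: ✓ → 46
current_avg = (55 + 24 + 24 + 47 + 50 + 83 + 60 + 50 + 46) / 9 = 48.7777777778

rate_bp_sum=332, term_mo_sum=241, current_avg=48.7777777778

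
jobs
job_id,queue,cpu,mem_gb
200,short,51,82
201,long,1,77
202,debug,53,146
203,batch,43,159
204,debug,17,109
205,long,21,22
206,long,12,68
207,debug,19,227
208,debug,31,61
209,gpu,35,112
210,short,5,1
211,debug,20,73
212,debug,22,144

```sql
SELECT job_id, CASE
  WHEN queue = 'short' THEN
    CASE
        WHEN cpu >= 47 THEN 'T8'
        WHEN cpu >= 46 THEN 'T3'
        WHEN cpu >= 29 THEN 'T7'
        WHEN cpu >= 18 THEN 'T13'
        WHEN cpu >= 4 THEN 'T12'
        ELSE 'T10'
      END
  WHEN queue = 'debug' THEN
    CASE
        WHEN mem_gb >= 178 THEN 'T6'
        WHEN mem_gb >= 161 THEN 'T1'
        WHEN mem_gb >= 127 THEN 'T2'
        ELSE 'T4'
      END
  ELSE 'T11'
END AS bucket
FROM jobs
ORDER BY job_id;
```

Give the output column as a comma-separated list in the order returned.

T8, T11, T2, T11, T4, T11, T11, T6, T4, T11, T12, T4, T2

job_id=200: queue='short' → inner[cpu >= 47] → T8
job_id=201: queue='long' → outer ELSE → T11
job_id=202: queue='debug' → inner[mem_gb >= 127] → T2
job_id=203: queue='batch' → outer ELSE → T11
job_id=204: queue='debug' → inner[ELSE] → T4
job_id=205: queue='long' → outer ELSE → T11
job_id=206: queue='long' → outer ELSE → T11
job_id=207: queue='debug' → inner[mem_gb >= 178] → T6
job_id=208: queue='debug' → inner[ELSE] → T4
job_id=209: queue='gpu' → outer ELSE → T11
job_id=210: queue='short' → inner[cpu >= 4] → T12
job_id=211: queue='debug' → inner[ELSE] → T4
job_id=212: queue='debug' → inner[mem_gb >= 127] → T2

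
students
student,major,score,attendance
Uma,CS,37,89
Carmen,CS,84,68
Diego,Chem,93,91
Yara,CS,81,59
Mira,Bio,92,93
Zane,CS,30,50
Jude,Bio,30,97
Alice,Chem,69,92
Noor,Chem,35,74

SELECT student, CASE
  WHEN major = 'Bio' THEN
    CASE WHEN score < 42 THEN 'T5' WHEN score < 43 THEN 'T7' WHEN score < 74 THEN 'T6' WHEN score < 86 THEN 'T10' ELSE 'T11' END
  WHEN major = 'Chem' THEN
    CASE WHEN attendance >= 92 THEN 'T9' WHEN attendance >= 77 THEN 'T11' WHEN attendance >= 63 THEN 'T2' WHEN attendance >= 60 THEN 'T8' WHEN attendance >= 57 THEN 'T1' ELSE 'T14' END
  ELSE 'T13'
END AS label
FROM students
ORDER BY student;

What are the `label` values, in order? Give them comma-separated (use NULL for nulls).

T9, T13, T11, T5, T11, T2, T13, T13, T13

student=Alice: major='Chem' → inner[attendance >= 92] → T9
student=Carmen: major='CS' → outer ELSE → T13
student=Diego: major='Chem' → inner[attendance >= 77] → T11
student=Jude: major='Bio' → inner[score < 42] → T5
student=Mira: major='Bio' → inner[ELSE] → T11
student=Noor: major='Chem' → inner[attendance >= 63] → T2
student=Uma: major='CS' → outer ELSE → T13
student=Yara: major='CS' → outer ELSE → T13
student=Zane: major='CS' → outer ELSE → T13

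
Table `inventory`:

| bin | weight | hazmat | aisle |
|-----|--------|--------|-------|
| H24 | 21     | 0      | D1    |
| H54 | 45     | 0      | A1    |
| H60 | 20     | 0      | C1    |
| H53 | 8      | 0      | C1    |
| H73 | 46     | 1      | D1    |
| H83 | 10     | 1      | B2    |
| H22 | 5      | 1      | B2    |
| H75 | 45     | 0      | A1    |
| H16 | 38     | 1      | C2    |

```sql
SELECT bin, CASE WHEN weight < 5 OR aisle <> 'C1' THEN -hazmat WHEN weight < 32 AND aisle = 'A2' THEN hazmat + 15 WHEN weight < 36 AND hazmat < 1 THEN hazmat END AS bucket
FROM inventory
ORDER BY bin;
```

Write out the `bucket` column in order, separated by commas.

-1, -1, 0, 0, 0, 0, -1, 0, -1

bin=H16: weight < 5 OR aisle <> 'C1' → -1
bin=H22: weight < 5 OR aisle <> 'C1' → -1
bin=H24: weight < 5 OR aisle <> 'C1' → 0
bin=H53: weight < 36 AND hazmat < 1 → 0
bin=H54: weight < 5 OR aisle <> 'C1' → 0
bin=H60: weight < 36 AND hazmat < 1 → 0
bin=H73: weight < 5 OR aisle <> 'C1' → -1
bin=H75: weight < 5 OR aisle <> 'C1' → 0
bin=H83: weight < 5 OR aisle <> 'C1' → -1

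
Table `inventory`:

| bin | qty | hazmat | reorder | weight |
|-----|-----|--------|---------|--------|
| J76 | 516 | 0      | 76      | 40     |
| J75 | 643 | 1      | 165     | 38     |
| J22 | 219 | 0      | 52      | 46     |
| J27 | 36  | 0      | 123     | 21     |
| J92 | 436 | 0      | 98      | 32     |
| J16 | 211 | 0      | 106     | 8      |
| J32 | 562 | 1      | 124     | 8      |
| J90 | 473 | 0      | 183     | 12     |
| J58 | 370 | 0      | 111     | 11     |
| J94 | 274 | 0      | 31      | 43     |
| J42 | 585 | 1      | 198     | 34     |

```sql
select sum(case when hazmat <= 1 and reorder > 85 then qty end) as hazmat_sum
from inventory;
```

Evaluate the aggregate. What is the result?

bin=J76: ✗
bin=J75: ✓ → 643
bin=J22: ✗
bin=J27: ✓ → 36
bin=J92: ✓ → 436
bin=J16: ✓ → 211
bin=J32: ✓ → 562
bin=J90: ✓ → 473
bin=J58: ✓ → 370
bin=J94: ✗
bin=J42: ✓ → 585
hazmat_sum = 643 + 36 + 436 + 211 + 562 + 473 + 370 + 585 = 3316

3316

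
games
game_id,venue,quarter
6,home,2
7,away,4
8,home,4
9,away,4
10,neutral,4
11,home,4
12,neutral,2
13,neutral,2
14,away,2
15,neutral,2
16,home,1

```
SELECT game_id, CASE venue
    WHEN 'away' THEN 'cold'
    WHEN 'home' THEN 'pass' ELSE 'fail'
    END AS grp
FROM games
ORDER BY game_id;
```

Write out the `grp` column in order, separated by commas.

game_id=6: venue='home' → pass
game_id=7: venue='away' → cold
game_id=8: venue='home' → pass
game_id=9: venue='away' → cold
game_id=10: ELSE → fail
game_id=11: venue='home' → pass
game_id=12: ELSE → fail
game_id=13: ELSE → fail
game_id=14: venue='away' → cold
game_id=15: ELSE → fail
game_id=16: venue='home' → pass

pass, cold, pass, cold, fail, pass, fail, fail, cold, fail, pass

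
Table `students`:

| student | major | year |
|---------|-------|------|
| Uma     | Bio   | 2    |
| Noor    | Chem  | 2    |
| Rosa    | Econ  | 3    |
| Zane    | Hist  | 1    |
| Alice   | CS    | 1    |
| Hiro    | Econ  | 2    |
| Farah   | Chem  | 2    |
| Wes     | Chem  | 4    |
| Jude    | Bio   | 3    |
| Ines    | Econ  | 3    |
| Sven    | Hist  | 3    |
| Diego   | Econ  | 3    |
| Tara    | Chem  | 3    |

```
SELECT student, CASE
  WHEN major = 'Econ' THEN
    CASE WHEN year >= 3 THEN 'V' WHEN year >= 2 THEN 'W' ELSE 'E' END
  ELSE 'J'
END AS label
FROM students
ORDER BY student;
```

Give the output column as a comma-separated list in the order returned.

student=Alice: major='CS' → outer ELSE → J
student=Diego: major='Econ' → inner[year >= 3] → V
student=Farah: major='Chem' → outer ELSE → J
student=Hiro: major='Econ' → inner[year >= 2] → W
student=Ines: major='Econ' → inner[year >= 3] → V
student=Jude: major='Bio' → outer ELSE → J
student=Noor: major='Chem' → outer ELSE → J
student=Rosa: major='Econ' → inner[year >= 3] → V
student=Sven: major='Hist' → outer ELSE → J
student=Tara: major='Chem' → outer ELSE → J
student=Uma: major='Bio' → outer ELSE → J
student=Wes: major='Chem' → outer ELSE → J
student=Zane: major='Hist' → outer ELSE → J

J, V, J, W, V, J, J, V, J, J, J, J, J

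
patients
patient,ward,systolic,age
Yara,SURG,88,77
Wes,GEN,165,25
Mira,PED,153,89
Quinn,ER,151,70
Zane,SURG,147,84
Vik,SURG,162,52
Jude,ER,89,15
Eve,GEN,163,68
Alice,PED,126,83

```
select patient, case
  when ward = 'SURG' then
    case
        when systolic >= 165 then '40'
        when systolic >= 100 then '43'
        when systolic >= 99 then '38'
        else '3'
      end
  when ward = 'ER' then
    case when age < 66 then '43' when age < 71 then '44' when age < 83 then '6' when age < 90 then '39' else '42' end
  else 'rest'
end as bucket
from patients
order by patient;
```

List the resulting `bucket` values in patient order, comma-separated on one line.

patient=Alice: ward='PED' → outer ELSE → rest
patient=Eve: ward='GEN' → outer ELSE → rest
patient=Jude: ward='ER' → inner[age < 66] → 43
patient=Mira: ward='PED' → outer ELSE → rest
patient=Quinn: ward='ER' → inner[age < 71] → 44
patient=Vik: ward='SURG' → inner[systolic >= 100] → 43
patient=Wes: ward='GEN' → outer ELSE → rest
patient=Yara: ward='SURG' → inner[ELSE] → 3
patient=Zane: ward='SURG' → inner[systolic >= 100] → 43

rest, rest, 43, rest, 44, 43, rest, 3, 43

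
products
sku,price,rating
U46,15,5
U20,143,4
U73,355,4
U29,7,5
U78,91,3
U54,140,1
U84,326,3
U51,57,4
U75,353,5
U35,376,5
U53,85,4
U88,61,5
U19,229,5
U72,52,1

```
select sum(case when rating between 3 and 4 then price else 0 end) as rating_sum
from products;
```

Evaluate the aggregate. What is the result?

1057

sku=U46: ✗
sku=U20: ✓ → 143
sku=U73: ✓ → 355
sku=U29: ✗
sku=U78: ✓ → 91
sku=U54: ✗
sku=U84: ✓ → 326
sku=U51: ✓ → 57
sku=U75: ✗
sku=U35: ✗
sku=U53: ✓ → 85
sku=U88: ✗
sku=U19: ✗
sku=U72: ✗
rating_sum = 143 + 355 + 91 + 326 + 57 + 85 = 1057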